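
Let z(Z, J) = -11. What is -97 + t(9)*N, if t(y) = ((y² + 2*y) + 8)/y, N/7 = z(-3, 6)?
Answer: -9112/9 ≈ -1012.4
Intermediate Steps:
N = -77 (N = 7*(-11) = -77)
t(y) = (8 + y² + 2*y)/y
-97 + t(9)*N = -97 + (2 + 9 + 8/9)*(-77) = -97 + (107/9)*(-77) = -97 - 8239/9 = -9112/9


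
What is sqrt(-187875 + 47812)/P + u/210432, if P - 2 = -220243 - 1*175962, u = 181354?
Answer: 90677/105216 - I*sqrt(140063)/396203 ≈ 0.86182 - 0.00094459*I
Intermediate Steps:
P = -396203 (P = 2 + (-220243 - 1*175962) = 2 + (-220243 - 175962) = 2 - 396205 = -396203)
sqrt(-187875 + 47812)/P + u/210432 = sqrt(-187875 + 47812)/(-396203) + 181354/210432 = sqrt(-140063)*(-1/396203) + 181354*(1/210432) = (I*sqrt(140063))*(-1/396203) + 90677/105216 = -I*sqrt(140063)/396203 + 90677/105216 = 90677/105216 - I*sqrt(140063)/396203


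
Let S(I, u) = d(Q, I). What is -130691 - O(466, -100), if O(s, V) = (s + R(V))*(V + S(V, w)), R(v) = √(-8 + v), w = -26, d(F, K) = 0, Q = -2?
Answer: -84091 + 600*I*√3 ≈ -84091.0 + 1039.2*I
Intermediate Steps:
S(I, u) = 0
O(s, V) = V*(s + √(-8 + V)) (O(s, V) = (s + √(-8 + V))*(V + 0) = (s + √(-8 + V))*V = V*(s + √(-8 + V)))
-130691 - O(466, -100) = -130691 - (-100)*(466 + √(-8 - 100)) = -130691 - (-100)*(466 + √(-108)) = -130691 - (-100)*(466 + 6*I*√3) = -130691 - (-46600 - 600*I*√3) = -130691 + (46600 + 600*I*√3) = -84091 + 600*I*√3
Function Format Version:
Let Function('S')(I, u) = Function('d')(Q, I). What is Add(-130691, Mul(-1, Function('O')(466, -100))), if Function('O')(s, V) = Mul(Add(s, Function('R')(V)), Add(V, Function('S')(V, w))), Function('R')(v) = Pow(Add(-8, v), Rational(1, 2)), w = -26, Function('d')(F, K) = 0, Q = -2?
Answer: Add(-84091, Mul(600, I, Pow(3, Rational(1, 2)))) ≈ Add(-84091., Mul(1039.2, I))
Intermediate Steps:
Function('S')(I, u) = 0
Function('O')(s, V) = Mul(V, Add(s, Pow(Add(-8, V), Rational(1, 2)))) (Function('O')(s, V) = Mul(Add(s, Pow(Add(-8, V), Rational(1, 2))), Add(V, 0)) = Mul(Add(s, Pow(Add(-8, V), Rational(1, 2))), V) = Mul(V, Add(s, Pow(Add(-8, V), Rational(1, 2)))))
Add(-130691, Mul(-1, Function('O')(466, -100))) = Add(-130691, Mul(-1, Mul(-100, Add(466, Pow(Add(-8, -100), Rational(1, 2)))))) = Add(-130691, Mul(-1, Mul(-100, Add(466, Pow(-108, Rational(1, 2)))))) = Add(-130691, Mul(-1, Mul(-100, Add(466, Mul(6, I, Pow(3, Rational(1, 2))))))) = Add(-130691, Mul(-1, Add(-46600, Mul(-600, I, Pow(3, Rational(1, 2)))))) = Add(-130691, Add(46600, Mul(600, I, Pow(3, Rational(1, 2))))) = Add(-84091, Mul(600, I, Pow(3, Rational(1, 2))))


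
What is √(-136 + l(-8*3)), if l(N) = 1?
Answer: 3*I*√15 ≈ 11.619*I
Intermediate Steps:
√(-136 + l(-8*3)) = √(-136 + 1) = √(-135) = 3*I*√15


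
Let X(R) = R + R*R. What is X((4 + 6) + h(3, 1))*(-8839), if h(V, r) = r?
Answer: -1166748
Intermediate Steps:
X(R) = R + R**2
X((4 + 6) + h(3, 1))*(-8839) = (((4 + 6) + 1)*(1 + ((4 + 6) + 1)))*(-8839) = ((10 + 1)*(1 + (10 + 1)))*(-8839) = (11*(1 + 11))*(-8839) = (11*12)*(-8839) = 132*(-8839) = -1166748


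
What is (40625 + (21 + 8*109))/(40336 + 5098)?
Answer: 20759/22717 ≈ 0.91381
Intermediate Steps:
(40625 + (21 + 8*109))/(40336 + 5098) = (40625 + (21 + 872))/45434 = (40625 + 893)*(1/45434) = 41518*(1/45434) = 20759/22717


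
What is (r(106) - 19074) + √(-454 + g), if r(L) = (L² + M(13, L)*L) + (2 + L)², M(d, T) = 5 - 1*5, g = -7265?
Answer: 3826 + I*√7719 ≈ 3826.0 + 87.858*I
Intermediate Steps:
M(d, T) = 0 (M(d, T) = 5 - 5 = 0)
r(L) = L² + (2 + L)² (r(L) = (L² + 0*L) + (2 + L)² = (L² + 0) + (2 + L)² = L² + (2 + L)²)
(r(106) - 19074) + √(-454 + g) = ((106² + (2 + 106)²) - 19074) + √(-454 - 7265) = ((11236 + 108²) - 19074) + √(-7719) = ((11236 + 11664) - 19074) + I*√7719 = (22900 - 19074) + I*√7719 = 3826 + I*√7719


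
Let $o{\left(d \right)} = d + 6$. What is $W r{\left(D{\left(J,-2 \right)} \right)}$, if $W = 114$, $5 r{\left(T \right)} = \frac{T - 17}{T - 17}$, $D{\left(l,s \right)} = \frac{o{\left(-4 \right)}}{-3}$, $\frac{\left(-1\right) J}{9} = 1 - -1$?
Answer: $\frac{114}{5} \approx 22.8$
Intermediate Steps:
$o{\left(d \right)} = 6 + d$
$J = -18$ ($J = - 9 \left(1 - -1\right) = - 9 \left(1 + 1\right) = \left(-9\right) 2 = -18$)
$D{\left(l,s \right)} = - \frac{2}{3}$ ($D{\left(l,s \right)} = \frac{6 - 4}{-3} = 2 \left(- \frac{1}{3}\right) = - \frac{2}{3}$)
$r{\left(T \right)} = \frac{1}{5}$ ($r{\left(T \right)} = \frac{\left(T - 17\right) \frac{1}{T - 17}}{5} = \frac{\left(-17 + T\right) \frac{1}{-17 + T}}{5} = \frac{1}{5} \cdot 1 = \frac{1}{5}$)
$W r{\left(D{\left(J,-2 \right)} \right)} = 114 \cdot \frac{1}{5} = \frac{114}{5}$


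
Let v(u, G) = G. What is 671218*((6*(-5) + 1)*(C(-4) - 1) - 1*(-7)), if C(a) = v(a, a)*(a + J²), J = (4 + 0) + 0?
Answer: 958499304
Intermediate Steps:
J = 4 (J = 4 + 0 = 4)
C(a) = a*(16 + a) (C(a) = a*(a + 4²) = a*(a + 16) = a*(16 + a))
671218*((6*(-5) + 1)*(C(-4) - 1) - 1*(-7)) = 671218*((6*(-5) + 1)*(-4*(16 - 4) - 1) - 1*(-7)) = 671218*((-30 + 1)*(-4*12 - 1) + 7) = 671218*(-29*(-48 - 1) + 7) = 671218*(-29*(-49) + 7) = 671218*(1421 + 7) = 671218*1428 = 958499304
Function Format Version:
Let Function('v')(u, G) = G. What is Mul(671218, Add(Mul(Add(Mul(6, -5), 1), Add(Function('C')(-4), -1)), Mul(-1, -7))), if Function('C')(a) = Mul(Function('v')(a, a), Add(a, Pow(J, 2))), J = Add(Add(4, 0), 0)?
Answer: 958499304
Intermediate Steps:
J = 4 (J = Add(4, 0) = 4)
Function('C')(a) = Mul(a, Add(16, a)) (Function('C')(a) = Mul(a, Add(a, Pow(4, 2))) = Mul(a, Add(a, 16)) = Mul(a, Add(16, a)))
Mul(671218, Add(Mul(Add(Mul(6, -5), 1), Add(Function('C')(-4), -1)), Mul(-1, -7))) = Mul(671218, Add(Mul(Add(Mul(6, -5), 1), Add(Mul(-4, Add(16, -4)), -1)), Mul(-1, -7))) = Mul(671218, Add(Mul(Add(-30, 1), Add(Mul(-4, 12), -1)), 7)) = Mul(671218, Add(Mul(-29, Add(-48, -1)), 7)) = Mul(671218, Add(Mul(-29, -49), 7)) = Mul(671218, Add(1421, 7)) = Mul(671218, 1428) = 958499304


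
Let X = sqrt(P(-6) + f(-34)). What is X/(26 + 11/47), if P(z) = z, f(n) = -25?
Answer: 47*I*sqrt(31)/1233 ≈ 0.21223*I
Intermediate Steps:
X = I*sqrt(31) (X = sqrt(-6 - 25) = sqrt(-31) = I*sqrt(31) ≈ 5.5678*I)
X/(26 + 11/47) = (I*sqrt(31))/(26 + 11/47) = (I*sqrt(31))/(1233/47) = (I*sqrt(31))*(47/1233) = 47*I*sqrt(31)/1233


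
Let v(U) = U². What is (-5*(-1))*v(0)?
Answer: 0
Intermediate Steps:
(-5*(-1))*v(0) = -5*(-1)*0² = 5*0 = 0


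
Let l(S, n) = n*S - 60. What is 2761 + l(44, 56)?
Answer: 5165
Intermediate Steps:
l(S, n) = -60 + S*n (l(S, n) = S*n - 60 = -60 + S*n)
2761 + l(44, 56) = 2761 + (-60 + 44*56) = 2761 + (-60 + 2464) = 2761 + 2404 = 5165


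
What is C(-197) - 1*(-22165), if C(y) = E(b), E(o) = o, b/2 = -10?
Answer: 22145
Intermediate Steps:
b = -20 (b = 2*(-10) = -20)
C(y) = -20
C(-197) - 1*(-22165) = -20 - 1*(-22165) = -20 + 22165 = 22145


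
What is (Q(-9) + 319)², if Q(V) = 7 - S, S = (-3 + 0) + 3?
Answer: 106276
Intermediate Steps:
S = 0 (S = -3 + 3 = 0)
Q(V) = 7 (Q(V) = 7 - 1*0 = 7 + 0 = 7)
(Q(-9) + 319)² = (7 + 319)² = 326² = 106276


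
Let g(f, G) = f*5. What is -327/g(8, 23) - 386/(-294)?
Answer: -40349/5880 ≈ -6.8621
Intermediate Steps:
g(f, G) = 5*f
-327/g(8, 23) - 386/(-294) = -327/(5*8) - 386/(-294) = -327/40 - 386*(-1/294) = -327*1/40 + 193/147 = -327/40 + 193/147 = -40349/5880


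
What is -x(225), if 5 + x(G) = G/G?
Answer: 4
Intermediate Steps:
x(G) = -4 (x(G) = -5 + G/G = -5 + 1 = -4)
-x(225) = -1*(-4) = 4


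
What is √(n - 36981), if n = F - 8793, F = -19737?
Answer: 3*I*√7279 ≈ 255.95*I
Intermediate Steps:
n = -28530 (n = -19737 - 8793 = -28530)
√(n - 36981) = √(-28530 - 36981) = √(-65511) = 3*I*√7279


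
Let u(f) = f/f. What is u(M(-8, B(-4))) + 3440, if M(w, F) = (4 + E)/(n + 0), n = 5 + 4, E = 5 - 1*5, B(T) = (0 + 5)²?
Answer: 3441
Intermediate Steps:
B(T) = 25 (B(T) = 5² = 25)
E = 0 (E = 5 - 5 = 0)
n = 9
M(w, F) = 4/9 (M(w, F) = (4 + 0)/(9 + 0) = 4/9)
u(f) = 1
u(M(-8, B(-4))) + 3440 = 1 + 3440 = 3441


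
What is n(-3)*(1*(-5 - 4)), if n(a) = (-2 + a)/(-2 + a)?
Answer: -9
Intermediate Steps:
n(a) = 1
n(-3)*(1*(-5 - 4)) = 1*(1*(-5 - 4)) = 1*(1*(-9)) = 1*(-9) = -9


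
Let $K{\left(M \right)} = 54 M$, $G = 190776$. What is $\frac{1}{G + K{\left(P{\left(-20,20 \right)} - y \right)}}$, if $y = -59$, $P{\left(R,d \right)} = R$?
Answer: $\frac{1}{192882} \approx 5.1845 \cdot 10^{-6}$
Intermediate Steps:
$\frac{1}{G + K{\left(P{\left(-20,20 \right)} - y \right)}} = \frac{1}{190776 + 54 \left(-20 - -59\right)} = \frac{1}{190776 + 54 \left(-20 + 59\right)} = \frac{1}{190776 + 54 \cdot 39} = \frac{1}{190776 + 2106} = \frac{1}{192882}$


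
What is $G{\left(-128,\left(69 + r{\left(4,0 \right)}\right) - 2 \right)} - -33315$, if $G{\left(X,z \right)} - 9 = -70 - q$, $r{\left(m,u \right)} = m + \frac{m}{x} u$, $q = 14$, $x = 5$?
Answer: $33240$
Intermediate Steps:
$r{\left(m,u \right)} = m + \frac{m u}{5}$ ($r{\left(m,u \right)} = m + \frac{m}{5} u = m + \frac{m u}{5}$)
$G{\left(X,z \right)} = -75$ ($G{\left(X,z \right)} = 9 - 84 = -75$)
$G{\left(-128,\left(69 + r{\left(4,0 \right)}\right) - 2 \right)} - -33315 = -75 - -33315 = -75 + 33315 = 33240$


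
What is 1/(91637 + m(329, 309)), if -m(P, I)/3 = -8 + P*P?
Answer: -1/233062 ≈ -4.2907e-6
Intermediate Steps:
m(P, I) = 24 - 3*P**2 (m(P, I) = -3*(-8 + P*P) = -3*(-8 + P**2) = 24 - 3*P**2)
1/(91637 + m(329, 309)) = 1/(91637 + (24 - 3*329**2)) = 1/(91637 + (24 - 3*108241)) = 1/(91637 + (24 - 324723)) = 1/(91637 - 324699) = 1/(-233062) = -1/233062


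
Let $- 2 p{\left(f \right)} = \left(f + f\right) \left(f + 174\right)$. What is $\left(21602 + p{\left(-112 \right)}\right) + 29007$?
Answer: $57553$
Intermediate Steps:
$p{\left(f \right)} = - f \left(174 + f\right)$ ($p{\left(f \right)} = - \frac{\left(f + f\right) \left(f + 174\right)}{2} = - \frac{2 f \left(174 + f\right)}{2} = - f \left(174 + f\right)$)
$\left(21602 + p{\left(-112 \right)}\right) + 29007 = \left(21602 - - 112 \left(174 - 112\right)\right) + 29007 = \left(21602 - \left(-112\right) 62\right) + 29007 = \left(21602 + 6944\right) + 29007 = 28546 + 29007 = 57553$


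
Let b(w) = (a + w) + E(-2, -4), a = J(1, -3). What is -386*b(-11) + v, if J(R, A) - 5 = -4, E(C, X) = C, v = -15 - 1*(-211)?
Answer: 4828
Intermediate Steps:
v = 196 (v = -15 + 211 = 196)
J(R, A) = 1 (J(R, A) = 5 - 4 = 1)
a = 1
b(w) = -1 + w (b(w) = (1 + w) - 2 = -1 + w)
-386*b(-11) + v = -386*(-1 - 11) + 196 = -386*(-12) + 196 = 4632 + 196 = 4828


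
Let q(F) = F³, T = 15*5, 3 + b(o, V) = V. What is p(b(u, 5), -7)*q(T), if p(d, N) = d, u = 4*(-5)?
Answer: 843750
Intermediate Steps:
u = -20
b(o, V) = -3 + V
T = 75
p(b(u, 5), -7)*q(T) = (-3 + 5)*75³ = 2*421875 = 843750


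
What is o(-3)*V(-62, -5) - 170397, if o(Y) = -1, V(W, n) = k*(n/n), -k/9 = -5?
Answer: -170442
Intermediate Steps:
k = 45 (k = -9*(-5) = 45)
V(W, n) = 45 (V(W, n) = 45*(n/n) = 45*1 = 45)
o(-3)*V(-62, -5) - 170397 = -1*45 - 170397 = -45 - 170397 = -170442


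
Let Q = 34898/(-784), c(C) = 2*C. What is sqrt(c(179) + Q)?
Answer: sqrt(245774)/28 ≈ 17.706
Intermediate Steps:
Q = -17449/392 (Q = 34898*(-1/784) = -17449/392 ≈ -44.513)
sqrt(c(179) + Q) = sqrt(2*179 - 17449/392) = sqrt(358 - 17449/392) = sqrt(122887/392) = sqrt(245774)/28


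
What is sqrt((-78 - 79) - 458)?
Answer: I*sqrt(615) ≈ 24.799*I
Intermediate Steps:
sqrt((-78 - 79) - 458) = sqrt(-157 - 458) = sqrt(-615) = I*sqrt(615)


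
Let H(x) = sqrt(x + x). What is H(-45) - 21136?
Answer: -21136 + 3*I*sqrt(10) ≈ -21136.0 + 9.4868*I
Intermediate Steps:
H(x) = sqrt(2)*sqrt(x) (H(x) = sqrt(2*x) = sqrt(2)*sqrt(x))
H(-45) - 21136 = sqrt(2)*sqrt(-45) - 21136 = sqrt(2)*(3*I*sqrt(5)) - 21136 = 3*I*sqrt(10) - 21136 = -21136 + 3*I*sqrt(10)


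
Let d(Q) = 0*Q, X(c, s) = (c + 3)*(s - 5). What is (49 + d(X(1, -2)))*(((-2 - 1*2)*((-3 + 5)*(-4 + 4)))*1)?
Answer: 0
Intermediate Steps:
X(c, s) = (-5 + s)*(3 + c) (X(c, s) = (3 + c)*(-5 + s) = (-5 + s)*(3 + c))
d(Q) = 0
(49 + d(X(1, -2)))*(((-2 - 1*2)*((-3 + 5)*(-4 + 4)))*1) = (49 + 0)*(((-2 - 1*2)*((-3 + 5)*(-4 + 4)))*1) = 49*(((-2 - 2)*(2*0))*1) = 49*(-4*0*1) = 49*(0*1) = 49*0 = 0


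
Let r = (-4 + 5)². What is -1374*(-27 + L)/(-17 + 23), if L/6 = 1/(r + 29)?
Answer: 30686/5 ≈ 6137.2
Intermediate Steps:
r = 1 (r = 1² = 1)
L = ⅕ (L = 6/(1 + 29) = 6/30 = 6*(1/30) = ⅕ ≈ 0.20000)
-1374*(-27 + L)/(-17 + 23) = -1374*(-27 + ⅕)/(-17 + 23) = -(-184116)/(5*6) = -1374*(-67/15) = 30686/5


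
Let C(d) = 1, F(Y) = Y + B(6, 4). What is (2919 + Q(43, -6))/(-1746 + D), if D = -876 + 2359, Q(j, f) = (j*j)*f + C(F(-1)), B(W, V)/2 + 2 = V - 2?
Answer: 8174/263 ≈ 31.080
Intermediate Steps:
B(W, V) = -8 + 2*V (B(W, V) = -4 + 2*(V - 2) = -4 + 2*(-2 + V) = -4 + (-4 + 2*V) = -8 + 2*V)
F(Y) = Y (F(Y) = Y + (-8 + 2*4) = Y + (-8 + 8) = Y + 0 = Y)
Q(j, f) = 1 + f*j² (Q(j, f) = (j*j)*f + 1 = j²*f + 1 = f*j² + 1 = 1 + f*j²)
D = 1483
(2919 + Q(43, -6))/(-1746 + D) = (2919 + (1 - 6*43²))/(-1746 + 1483) = (2919 + (1 - 6*1849))/(-263) = (2919 + (1 - 11094))*(-1/263) = (2919 - 11093)*(-1/263) = -8174*(-1/263) = 8174/263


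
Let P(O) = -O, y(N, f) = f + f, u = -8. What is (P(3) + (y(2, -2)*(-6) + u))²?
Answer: 169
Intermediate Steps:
y(N, f) = 2*f
(P(3) + (y(2, -2)*(-6) + u))² = (-1*3 + ((2*(-2))*(-6) - 8))² = (-3 + (-4*(-6) - 8))² = (-3 + (24 - 8))² = (-3 + 16)² = 13² = 169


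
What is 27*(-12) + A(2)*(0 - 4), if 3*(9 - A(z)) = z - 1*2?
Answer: -360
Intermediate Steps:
A(z) = 29/3 - z/3 (A(z) = 9 - (z - 1*2)/3 = 9 - (z - 2)/3 = 9 - (-2 + z)/3 = 9 + (⅔ - z/3) = 29/3 - z/3)
27*(-12) + A(2)*(0 - 4) = 27*(-12) + (29/3 - ⅓*2)*(0 - 4) = -324 + (29/3 - ⅔)*(-4) = -324 + 9*(-4) = -324 - 36 = -360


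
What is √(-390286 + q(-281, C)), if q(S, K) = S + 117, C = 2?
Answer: 5*I*√15618 ≈ 624.86*I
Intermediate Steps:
q(S, K) = 117 + S
√(-390286 + q(-281, C)) = √(-390286 + (117 - 281)) = √(-390286 - 164) = √(-390450) = 5*I*√15618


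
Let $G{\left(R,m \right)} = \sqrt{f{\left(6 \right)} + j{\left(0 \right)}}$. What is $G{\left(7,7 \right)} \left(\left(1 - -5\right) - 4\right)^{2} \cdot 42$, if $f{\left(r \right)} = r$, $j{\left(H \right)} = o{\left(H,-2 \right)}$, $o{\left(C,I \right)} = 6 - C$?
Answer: $336 \sqrt{3} \approx 581.97$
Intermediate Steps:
$j{\left(H \right)} = 6 - H$
$G{\left(R,m \right)} = 2 \sqrt{3}$ ($G{\left(R,m \right)} = \sqrt{6 + \left(6 - 0\right)} = \sqrt{6 + \left(6 + 0\right)} = \sqrt{6 + 6} = \sqrt{12} = 2 \sqrt{3}$)
$G{\left(7,7 \right)} \left(\left(1 - -5\right) - 4\right)^{2} \cdot 42 = 2 \sqrt{3} \left(\left(1 - -5\right) - 4\right)^{2} \cdot 42 = 2 \sqrt{3} \left(\left(1 + 5\right) - 4\right)^{2} \cdot 42 = 2 \sqrt{3} \left(6 - 4\right)^{2} \cdot 42 = 2 \sqrt{3} \cdot 2^{2} \cdot 42 = 2 \sqrt{3} \cdot 4 \cdot 42 = 8 \sqrt{3} \cdot 42 = 336 \sqrt{3}$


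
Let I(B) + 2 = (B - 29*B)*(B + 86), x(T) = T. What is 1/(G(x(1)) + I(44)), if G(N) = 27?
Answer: -1/160135 ≈ -6.2447e-6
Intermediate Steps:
I(B) = -2 - 28*B*(86 + B) (I(B) = -2 + (B - 29*B)*(B + 86) = -2 + (-28*B)*(86 + B) = -2 - 28*B*(86 + B))
1/(G(x(1)) + I(44)) = 1/(27 + (-2 - 2408*44 - 28*44²)) = 1/(27 + (-2 - 105952 - 28*1936)) = 1/(27 + (-2 - 105952 - 54208)) = 1/(27 - 160162) = 1/(-160135) = -1/160135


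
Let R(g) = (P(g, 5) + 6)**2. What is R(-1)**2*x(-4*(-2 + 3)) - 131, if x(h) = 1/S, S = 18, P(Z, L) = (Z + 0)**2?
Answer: 43/18 ≈ 2.3889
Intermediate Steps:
P(Z, L) = Z**2
R(g) = (6 + g**2)**2 (R(g) = (g**2 + 6)**2 = (6 + g**2)**2)
x(h) = 1/18
R(-1)**2*x(-4*(-2 + 3)) - 131 = ((6 + (-1)**2)**2)**2*(1/18) - 131 = ((6 + 1)**2)**2*(1/18) - 131 = (7**2)**2*(1/18) - 131 = 49**2*(1/18) - 131 = 2401*(1/18) - 131 = 2401/18 - 131 = 43/18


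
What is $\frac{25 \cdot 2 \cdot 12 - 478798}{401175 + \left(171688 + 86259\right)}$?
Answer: $- \frac{239099}{329561} \approx -0.72551$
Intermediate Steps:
$\frac{25 \cdot 2 \cdot 12 - 478798}{401175 + \left(171688 + 86259\right)} = \frac{50 \cdot 12 - 478798}{401175 + 257947} = \frac{600 - 478798}{659122} = \left(-478198\right) \frac{1}{659122} = - \frac{239099}{329561}$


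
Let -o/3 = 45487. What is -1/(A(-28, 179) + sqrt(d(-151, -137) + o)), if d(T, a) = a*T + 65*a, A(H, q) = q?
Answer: I/(sqrt(124679) - 179*I) ≈ -0.0011422 + 0.0022531*I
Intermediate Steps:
o = -136461 (o = -3*45487 = -136461)
d(T, a) = 65*a + T*a (d(T, a) = T*a + 65*a = 65*a + T*a)
-1/(A(-28, 179) + sqrt(d(-151, -137) + o)) = -1/(179 + sqrt(-137*(65 - 151) - 136461)) = -1/(179 + sqrt(-137*(-86) - 136461)) = -1/(179 + sqrt(11782 - 136461)) = -1/(179 + sqrt(-124679)) = -1/(179 + I*sqrt(124679))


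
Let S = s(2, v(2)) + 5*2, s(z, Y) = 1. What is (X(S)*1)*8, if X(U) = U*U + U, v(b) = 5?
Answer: 1056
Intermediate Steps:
S = 11 (S = 1 + 5*2 = 1 + 10 = 11)
X(U) = U + U**2 (X(U) = U**2 + U = U + U**2)
(X(S)*1)*8 = ((11*(1 + 11))*1)*8 = ((11*12)*1)*8 = (132*1)*8 = 132*8 = 1056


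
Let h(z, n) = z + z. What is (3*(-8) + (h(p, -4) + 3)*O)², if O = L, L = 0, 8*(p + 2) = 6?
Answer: 576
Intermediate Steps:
p = -5/4 (p = -2 + (⅛)*6 = -2 + ¾ = -5/4 ≈ -1.2500)
h(z, n) = 2*z
O = 0
(3*(-8) + (h(p, -4) + 3)*O)² = (3*(-8) + (2*(-5/4) + 3)*0)² = (-24 + (-5/2 + 3)*0)² = (-24 + (½)*0)² = (-24 + 0)² = (-24)² = 576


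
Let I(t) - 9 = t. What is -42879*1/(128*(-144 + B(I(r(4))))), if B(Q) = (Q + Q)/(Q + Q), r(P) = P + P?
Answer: 42879/18304 ≈ 2.3426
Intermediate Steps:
r(P) = 2*P
I(t) = 9 + t
B(Q) = 1 (B(Q) = (2*Q)/((2*Q)) = (2*Q)*(1/(2*Q)) = 1)
-42879*1/(128*(-144 + B(I(r(4))))) = -42879*1/(128*(-144 + 1)) = -42879/(128*(-143)) = -42879/(-18304) = -42879*(-1/18304) = 42879/18304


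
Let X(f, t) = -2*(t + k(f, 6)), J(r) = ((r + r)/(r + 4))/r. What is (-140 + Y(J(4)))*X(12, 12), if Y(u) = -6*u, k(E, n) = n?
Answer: 5094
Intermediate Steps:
J(r) = 2/(4 + r) (J(r) = ((2*r)/(4 + r))/r = (2*r/(4 + r))/r = 2/(4 + r))
X(f, t) = -12 - 2*t (X(f, t) = -2*(t + 6) = -2*(6 + t) = -12 - 2*t)
(-140 + Y(J(4)))*X(12, 12) = (-140 - 12/(4 + 4))*(-12 - 2*12) = (-140 - 12/8)*(-12 - 24) = (-140 - 12/8)*(-36) = (-140 - 6*¼)*(-36) = (-140 - 3/2)*(-36) = -283/2*(-36) = 5094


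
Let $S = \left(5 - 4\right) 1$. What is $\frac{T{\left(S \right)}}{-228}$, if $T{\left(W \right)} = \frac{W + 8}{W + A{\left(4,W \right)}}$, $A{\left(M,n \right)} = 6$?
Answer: $- \frac{3}{532} \approx -0.0056391$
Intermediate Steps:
$S = 1$ ($S = 1 \cdot 1 = 1$)
$T{\left(W \right)} = \frac{8 + W}{6 + W}$ ($T{\left(W \right)} = \frac{W + 8}{W + 6} = \frac{8 + W}{6 + W}$)
$\frac{T{\left(S \right)}}{-228} = \frac{\frac{1}{6 + 1} \left(8 + 1\right)}{-228} = \frac{1}{7} \cdot 9 \left(- \frac{1}{228}\right) = \frac{9}{7} \left(- \frac{1}{228}\right) = - \frac{3}{532}$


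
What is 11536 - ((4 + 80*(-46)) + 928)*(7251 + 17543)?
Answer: 68145448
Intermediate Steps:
11536 - ((4 + 80*(-46)) + 928)*(7251 + 17543) = 11536 - ((4 - 3680) + 928)*24794 = 11536 - (-3676 + 928)*24794 = 11536 - (-2748)*24794 = 11536 - 1*(-68133912) = 11536 + 68133912 = 68145448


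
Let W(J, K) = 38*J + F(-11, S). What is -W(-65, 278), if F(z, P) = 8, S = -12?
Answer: 2462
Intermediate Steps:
W(J, K) = 8 + 38*J (W(J, K) = 38*J + 8 = 8 + 38*J)
-W(-65, 278) = -(8 + 38*(-65)) = -(8 - 2470) = -1*(-2462) = 2462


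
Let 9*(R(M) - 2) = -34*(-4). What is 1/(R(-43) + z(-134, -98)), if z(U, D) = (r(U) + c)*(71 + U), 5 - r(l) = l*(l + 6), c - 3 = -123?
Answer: 9/9790543 ≈ 9.1925e-7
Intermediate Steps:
c = -120 (c = 3 - 123 = -120)
r(l) = 5 - l*(6 + l) (r(l) = 5 - l*(l + 6) = 5 - l*(6 + l))
R(M) = 154/9 (R(M) = 2 + (-34*(-4))/9 = 2 + (⅑)*136 = 2 + 136/9 = 154/9)
z(U, D) = (71 + U)*(-115 - U² - 6*U) (z(U, D) = ((5 - U² - 6*U) - 120)*(71 + U) = (-115 - U² - 6*U)*(71 + U) = (71 + U)*(-115 - U² - 6*U))
1/(R(-43) + z(-134, -98)) = 1/(154/9 + (-8165 - 1*(-134)³ - 541*(-134) - 77*(-134)²)) = 1/(154/9 + (-8165 - 1*(-2406104) + 72494 - 77*17956)) = 1/(154/9 + (-8165 + 2406104 + 72494 - 1382612)) = 1/(154/9 + 1087821) = 1/(9790543/9) = 9/9790543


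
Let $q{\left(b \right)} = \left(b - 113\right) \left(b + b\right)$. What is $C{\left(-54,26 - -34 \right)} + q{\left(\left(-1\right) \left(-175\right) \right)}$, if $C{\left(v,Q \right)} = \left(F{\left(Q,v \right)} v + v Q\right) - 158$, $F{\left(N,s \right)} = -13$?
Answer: $19004$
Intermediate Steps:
$q{\left(b \right)} = 2 b \left(-113 + b\right)$ ($q{\left(b \right)} = \left(-113 + b\right) 2 b = 2 b \left(-113 + b\right)$)
$C{\left(v,Q \right)} = -158 - 13 v + Q v$ ($C{\left(v,Q \right)} = \left(- 13 v + v Q\right) - 158 = \left(- 13 v + Q v\right) - 158 = -158 - 13 v + Q v$)
$C{\left(-54,26 - -34 \right)} + q{\left(\left(-1\right) \left(-175\right) \right)} = \left(-158 - -702 + \left(26 - -34\right) \left(-54\right)\right) + 2 \left(\left(-1\right) \left(-175\right)\right) \left(-113 - -175\right) = \left(-158 + 702 + \left(26 + 34\right) \left(-54\right)\right) + 2 \cdot 175 \left(-113 + 175\right) = \left(-158 + 702 + 60 \left(-54\right)\right) + 2 \cdot 175 \cdot 62 = \left(-158 + 702 - 3240\right) + 21700 = -2696 + 21700 = 19004$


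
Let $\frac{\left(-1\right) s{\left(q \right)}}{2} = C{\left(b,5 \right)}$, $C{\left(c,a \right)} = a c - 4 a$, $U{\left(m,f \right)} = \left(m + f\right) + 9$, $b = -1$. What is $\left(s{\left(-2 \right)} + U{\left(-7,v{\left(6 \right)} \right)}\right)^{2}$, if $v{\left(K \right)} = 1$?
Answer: $2809$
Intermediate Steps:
$U{\left(m,f \right)} = 9 + f + m$ ($U{\left(m,f \right)} = \left(f + m\right) + 9 = 9 + f + m$)
$C{\left(c,a \right)} = - 4 a + a c$
$s{\left(q \right)} = 50$ ($s{\left(q \right)} = - 2 \cdot 5 \left(-4 - 1\right) = - 2 \cdot 5 \left(-5\right) = \left(-2\right) \left(-25\right) = 50$)
$\left(s{\left(-2 \right)} + U{\left(-7,v{\left(6 \right)} \right)}\right)^{2} = \left(50 + \left(9 + 1 - 7\right)\right)^{2} = \left(50 + 3\right)^{2} = 53^{2} = 2809$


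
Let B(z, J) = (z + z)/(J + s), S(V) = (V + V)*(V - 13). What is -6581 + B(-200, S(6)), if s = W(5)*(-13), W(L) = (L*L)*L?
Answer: -11246529/1709 ≈ -6580.8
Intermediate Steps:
W(L) = L³ (W(L) = L²*L = L³)
s = -1625 (s = 5³*(-13) = 125*(-13) = -1625)
S(V) = 2*V*(-13 + V) (S(V) = (2*V)*(-13 + V) = 2*V*(-13 + V))
B(z, J) = 2*z/(-1625 + J) (B(z, J) = (z + z)/(J - 1625) = (2*z)/(-1625 + J) = 2*z/(-1625 + J))
-6581 + B(-200, S(6)) = -6581 + 2*(-200)/(-1625 + 2*6*(-13 + 6)) = -6581 + 2*(-200)/(-1625 + 2*6*(-7)) = -6581 + 2*(-200)/(-1625 - 84) = -6581 + 2*(-200)/(-1709) = -6581 + 2*(-200)*(-1/1709) = -6581 + 400/1709 = -11246529/1709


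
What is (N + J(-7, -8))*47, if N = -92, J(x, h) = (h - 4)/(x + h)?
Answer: -21432/5 ≈ -4286.4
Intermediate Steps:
J(x, h) = (-4 + h)/(h + x)
(N + J(-7, -8))*47 = (-92 + (-4 - 8)/(-8 - 7))*47 = (-92 - 12/(-15))*47 = (-92 - 1/15*(-12))*47 = (-92 + ⅘)*47 = -456/5*47 = -21432/5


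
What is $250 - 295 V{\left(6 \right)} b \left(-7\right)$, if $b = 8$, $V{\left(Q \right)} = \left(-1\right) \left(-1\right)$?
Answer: $16770$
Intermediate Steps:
$V{\left(Q \right)} = 1$
$250 - 295 V{\left(6 \right)} b \left(-7\right) = 250 - 295 \cdot 1 \cdot 8 \left(-7\right) = 250 - 295 \cdot 8 \left(-7\right) = 250 - -16520 = 250 + 16520 = 16770$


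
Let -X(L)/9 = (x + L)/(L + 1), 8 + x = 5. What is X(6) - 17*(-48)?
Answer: 5685/7 ≈ 812.14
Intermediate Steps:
x = -3 (x = -8 + 5 = -3)
X(L) = -9*(-3 + L)/(1 + L) (X(L) = -9*(-3 + L)/(L + 1) = -9*(-3 + L)/(1 + L))
X(6) - 17*(-48) = 9*(3 - 1*6)/(1 + 6) - 17*(-48) = 9*(3 - 6)/7 + 816 = 9*(⅐)*(-3) + 816 = -27/7 + 816 = 5685/7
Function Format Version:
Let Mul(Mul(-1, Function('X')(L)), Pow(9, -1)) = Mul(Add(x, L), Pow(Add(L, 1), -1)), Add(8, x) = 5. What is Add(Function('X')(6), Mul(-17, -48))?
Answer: Rational(5685, 7) ≈ 812.14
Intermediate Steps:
x = -3 (x = Add(-8, 5) = -3)
Function('X')(L) = Mul(-9, Pow(Add(1, L), -1), Add(-3, L)) (Function('X')(L) = Mul(-9, Mul(Add(-3, L), Pow(Add(L, 1), -1))) = Mul(-9, Mul(Add(-3, L), Pow(Add(1, L), -1))) = Mul(-9, Mul(Pow(Add(1, L), -1), Add(-3, L))) = Mul(-9, Pow(Add(1, L), -1), Add(-3, L)))
Add(Function('X')(6), Mul(-17, -48)) = Add(Mul(9, Pow(Add(1, 6), -1), Add(3, Mul(-1, 6))), Mul(-17, -48)) = Add(Mul(9, Pow(7, -1), Add(3, -6)), 816) = Add(Mul(9, Rational(1, 7), -3), 816) = Add(Rational(-27, 7), 816) = Rational(5685, 7)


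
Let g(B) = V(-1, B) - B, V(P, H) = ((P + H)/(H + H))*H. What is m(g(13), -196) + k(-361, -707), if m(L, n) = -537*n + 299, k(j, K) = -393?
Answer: 105158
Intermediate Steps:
V(P, H) = H/2 + P/2 (V(P, H) = ((H + P)/((2*H)))*H = ((H + P)*(1/(2*H)))*H = ((H + P)/(2*H))*H = H/2 + P/2)
g(B) = -½ - B/2 (g(B) = (B/2 + (½)*(-1)) - B = (B/2 - ½) - B = (-½ + B/2) - B = -½ - B/2)
m(L, n) = 299 - 537*n
m(g(13), -196) + k(-361, -707) = (299 - 537*(-196)) - 393 = (299 + 105252) - 393 = 105551 - 393 = 105158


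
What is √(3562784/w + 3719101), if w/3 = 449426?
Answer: √1690196454031143909/674139 ≈ 1928.5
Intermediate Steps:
w = 1348278 (w = 3*449426 = 1348278)
√(3562784/w + 3719101) = √(3562784/1348278 + 3719101) = √(3562784*(1/1348278) + 3719101) = √(1781392/674139 + 3719101) = √(2507192810431/674139) = √1690196454031143909/674139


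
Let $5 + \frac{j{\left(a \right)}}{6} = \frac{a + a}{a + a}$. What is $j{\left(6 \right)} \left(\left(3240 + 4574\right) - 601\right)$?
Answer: $-173112$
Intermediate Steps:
$j{\left(a \right)} = -24$ ($j{\left(a \right)} = -30 + 6 \frac{a + a}{a + a} = -30 + 6 \frac{2 a}{2 a} = -30 + 6 \cdot 2 a \frac{1}{2 a} = -30 + 6 \cdot 1 = -30 + 6 = -24$)
$j{\left(6 \right)} \left(\left(3240 + 4574\right) - 601\right) = - 24 \left(\left(3240 + 4574\right) - 601\right) = - 24 \left(7814 - 601\right) = \left(-24\right) 7213 = -173112$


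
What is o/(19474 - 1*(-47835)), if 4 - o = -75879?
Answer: 75883/67309 ≈ 1.1274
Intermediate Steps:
o = 75883 (o = 4 - 1*(-75879) = 4 + 75879 = 75883)
o/(19474 - 1*(-47835)) = 75883/(19474 - 1*(-47835)) = 75883/(19474 + 47835) = 75883/67309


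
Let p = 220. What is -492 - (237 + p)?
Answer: -949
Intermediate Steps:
-492 - (237 + p) = -492 - (237 + 220) = -492 - 1*457 = -492 - 457 = -949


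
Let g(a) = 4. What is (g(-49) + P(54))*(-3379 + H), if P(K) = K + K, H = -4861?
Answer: -922880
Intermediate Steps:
P(K) = 2*K
(g(-49) + P(54))*(-3379 + H) = (4 + 2*54)*(-3379 - 4861) = (4 + 108)*(-8240) = 112*(-8240) = -922880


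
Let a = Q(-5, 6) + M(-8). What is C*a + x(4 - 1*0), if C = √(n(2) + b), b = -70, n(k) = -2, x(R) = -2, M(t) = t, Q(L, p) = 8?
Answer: -2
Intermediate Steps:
a = 0 (a = 8 - 8 = 0)
C = 6*I*√2 (C = √(-2 - 70) = √(-72) = 6*I*√2 ≈ 8.4853*I)
C*a + x(4 - 1*0) = (6*I*√2)*0 - 2 = 0 - 2 = -2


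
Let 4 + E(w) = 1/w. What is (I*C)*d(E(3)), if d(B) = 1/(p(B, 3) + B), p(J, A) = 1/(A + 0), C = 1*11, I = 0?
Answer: 0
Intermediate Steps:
E(w) = -4 + 1/w
C = 11
p(J, A) = 1/A
d(B) = 1/(1/3 + B)
(I*C)*d(E(3)) = (0*11)*(3/(1 + 3*(-4 + 1/3))) = 0*(3/(1 + 3*(-4 + 1/3))) = 0*(3/(1 + 3*(-11/3))) = 0*(3/(1 - 11)) = 0*(3/(-10)) = 0*(3*(-1/10)) = 0*(-3/10) = 0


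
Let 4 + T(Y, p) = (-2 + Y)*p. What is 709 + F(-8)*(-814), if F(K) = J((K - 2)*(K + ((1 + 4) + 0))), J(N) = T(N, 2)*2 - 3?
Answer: -81505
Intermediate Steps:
T(Y, p) = -4 + p*(-2 + Y) (T(Y, p) = -4 + (-2 + Y)*p = -4 + p*(-2 + Y))
J(N) = -19 + 4*N (J(N) = (-4 - 2*2 + N*2)*2 - 3 = (-4 - 4 + 2*N)*2 - 3 = (-8 + 2*N)*2 - 3 = (-16 + 4*N) - 3 = -19 + 4*N)
F(K) = -19 + 4*(-2 + K)*(5 + K) (F(K) = -19 + 4*((K - 2)*(K + ((1 + 4) + 0))) = -19 + 4*((-2 + K)*(K + (5 + 0))) = -19 + 4*((-2 + K)*(K + 5)) = -19 + 4*((-2 + K)*(5 + K)) = -19 + 4*(-2 + K)*(5 + K))
709 + F(-8)*(-814) = 709 + (-59 + 4*(-8)² + 12*(-8))*(-814) = 709 + (-59 + 4*64 - 96)*(-814) = 709 + (-59 + 256 - 96)*(-814) = 709 + 101*(-814) = 709 - 82214 = -81505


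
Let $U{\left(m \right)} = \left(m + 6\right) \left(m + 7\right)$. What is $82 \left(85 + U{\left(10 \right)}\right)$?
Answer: $29274$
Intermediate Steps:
$U{\left(m \right)} = \left(6 + m\right) \left(7 + m\right)$
$82 \left(85 + U{\left(10 \right)}\right) = 82 \left(85 + \left(42 + 10^{2} + 13 \cdot 10\right)\right) = 82 \left(85 + \left(42 + 100 + 130\right)\right) = 82 \left(85 + 272\right) = 82 \cdot 357 = 29274$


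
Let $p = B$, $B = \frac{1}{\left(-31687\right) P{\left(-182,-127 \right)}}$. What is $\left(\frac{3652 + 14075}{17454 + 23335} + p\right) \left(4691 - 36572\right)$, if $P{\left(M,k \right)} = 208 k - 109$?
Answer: $- \frac{475011033639711834}{34283059665575} \approx -13856.0$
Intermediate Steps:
$P{\left(M,k \right)} = -109 + 208 k$
$B = \frac{1}{840497675}$ ($B = \frac{1}{\left(-31687\right) \left(-109 + 208 \left(-127\right)\right)} = - \frac{1}{31687 \left(-109 - 26416\right)} = - \frac{1}{31687 \left(-26525\right)} = \left(- \frac{1}{31687}\right) \left(- \frac{1}{26525}\right) = \frac{1}{840497675} \approx 1.1898 \cdot 10^{-9}$)
$p = \frac{1}{840497675} \approx 1.1898 \cdot 10^{-9}$
$\left(\frac{3652 + 14075}{17454 + 23335} + p\right) \left(4691 - 36572\right) = \left(\frac{3652 + 14075}{17454 + 23335} + \frac{1}{840497675}\right) \left(4691 - 36572\right) = \left(\frac{17727}{40789} + \frac{1}{840497675}\right) \left(-31881\right) = \frac{14899502325514}{34283059665575} \left(-31881\right) = - \frac{475011033639711834}{34283059665575}$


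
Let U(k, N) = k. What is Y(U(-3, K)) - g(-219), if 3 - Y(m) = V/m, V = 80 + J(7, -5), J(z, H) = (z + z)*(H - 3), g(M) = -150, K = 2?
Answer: 427/3 ≈ 142.33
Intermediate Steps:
J(z, H) = 2*z*(-3 + H) (J(z, H) = (2*z)*(-3 + H) = 2*z*(-3 + H))
V = -32 (V = 80 + 2*7*(-3 - 5) = 80 + 2*7*(-8) = 80 - 112 = -32)
Y(m) = 3 + 32/m (Y(m) = 3 - (-32)/m = 3 + 32/m)
Y(U(-3, K)) - g(-219) = (3 + 32/(-3)) - 1*(-150) = (3 + 32*(-⅓)) + 150 = (3 - 32/3) + 150 = -23/3 + 150 = 427/3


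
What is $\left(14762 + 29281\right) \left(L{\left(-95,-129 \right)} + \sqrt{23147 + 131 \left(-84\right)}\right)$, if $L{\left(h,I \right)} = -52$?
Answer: $-2290236 + 44043 \sqrt{12143} \approx 2.5631 \cdot 10^{6}$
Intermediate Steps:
$\left(14762 + 29281\right) \left(L{\left(-95,-129 \right)} + \sqrt{23147 + 131 \left(-84\right)}\right) = \left(14762 + 29281\right) \left(-52 + \sqrt{23147 + 131 \left(-84\right)}\right) = 44043 \left(-52 + \sqrt{23147 - 11004}\right) = 44043 \left(-52 + \sqrt{12143}\right) = -2290236 + 44043 \sqrt{12143}$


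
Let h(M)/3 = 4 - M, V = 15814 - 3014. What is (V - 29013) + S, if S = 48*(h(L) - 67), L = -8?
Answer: -17701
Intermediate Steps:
V = 12800
h(M) = 12 - 3*M (h(M) = 3*(4 - M) = 12 - 3*M)
S = -1488 (S = 48*((12 - 3*(-8)) - 67) = 48*((12 + 24) - 67) = 48*(36 - 67) = 48*(-31) = -1488)
(V - 29013) + S = (12800 - 29013) - 1488 = -16213 - 1488 = -17701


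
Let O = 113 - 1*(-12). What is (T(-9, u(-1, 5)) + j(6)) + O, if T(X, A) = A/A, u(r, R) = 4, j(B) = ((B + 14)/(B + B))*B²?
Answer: 186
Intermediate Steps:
j(B) = B*(14 + B)/2 (j(B) = ((14 + B)/((2*B)))*B² = ((14 + B)*(1/(2*B)))*B² = ((14 + B)/(2*B))*B² = B*(14 + B)/2)
T(X, A) = 1
O = 125 (O = 113 + 12 = 125)
(T(-9, u(-1, 5)) + j(6)) + O = (1 + (½)*6*(14 + 6)) + 125 = (1 + (½)*6*20) + 125 = (1 + 60) + 125 = 61 + 125 = 186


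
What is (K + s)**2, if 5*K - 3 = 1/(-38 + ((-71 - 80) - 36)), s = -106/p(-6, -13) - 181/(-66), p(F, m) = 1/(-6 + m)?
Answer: 2492925312215209/612562500 ≈ 4.0697e+6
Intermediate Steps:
s = 133105/66 (s = -106/(1/(-6 - 13)) - 181/(-66) = -106/(1/(-19)) - 181*(-1/66) = -106/(-1/19) + 181/66 = -106*(-19) + 181/66 = 2014 + 181/66 = 133105/66 ≈ 2016.7)
K = 674/1125 (K = 3/5 + 1/(5*(-38 + ((-71 - 80) - 36))) = 3/5 + 1/(5*(-38 + (-151 - 36))) = 3/5 + 1/(5*(-38 - 187)) = 3/5 + (1/5)/(-225) = 3/5 + (1/5)*(-1/225) = 3/5 - 1/1125 = 674/1125 ≈ 0.59911)
(K + s)**2 = (674/1125 + 133105/66)**2 = (49929203/24750)**2 = 2492925312215209/612562500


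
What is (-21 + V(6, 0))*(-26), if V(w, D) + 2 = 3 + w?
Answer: 364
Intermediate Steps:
V(w, D) = 1 + w (V(w, D) = -2 + (3 + w) = 1 + w)
(-21 + V(6, 0))*(-26) = (-21 + (1 + 6))*(-26) = (-21 + 7)*(-26) = -14*(-26) = 364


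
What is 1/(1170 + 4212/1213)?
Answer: 1213/1423422 ≈ 0.00085217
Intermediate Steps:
1/(1170 + 4212/1213) = 1/(1423422/1213) = 1213/1423422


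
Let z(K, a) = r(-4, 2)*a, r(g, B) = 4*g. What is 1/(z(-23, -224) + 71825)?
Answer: 1/75409 ≈ 1.3261e-5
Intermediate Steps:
z(K, a) = -16*a (z(K, a) = (4*(-4))*a = -16*a)
1/(z(-23, -224) + 71825) = 1/(-16*(-224) + 71825) = 1/(3584 + 71825) = 1/75409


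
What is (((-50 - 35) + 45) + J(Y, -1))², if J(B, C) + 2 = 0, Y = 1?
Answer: 1764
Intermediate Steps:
J(B, C) = -2 (J(B, C) = -2 + 0 = -2)
(((-50 - 35) + 45) + J(Y, -1))² = (((-50 - 35) + 45) - 2)² = ((-85 + 45) - 2)² = (-40 - 2)² = (-42)² = 1764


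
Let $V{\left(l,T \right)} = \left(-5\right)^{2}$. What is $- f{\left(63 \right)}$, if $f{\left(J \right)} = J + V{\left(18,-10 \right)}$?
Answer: $-88$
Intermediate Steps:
$V{\left(l,T \right)} = 25$
$f{\left(J \right)} = 25 + J$ ($f{\left(J \right)} = J + 25 = 25 + J$)
$- f{\left(63 \right)} = - (25 + 63) = \left(-1\right) 88 = -88$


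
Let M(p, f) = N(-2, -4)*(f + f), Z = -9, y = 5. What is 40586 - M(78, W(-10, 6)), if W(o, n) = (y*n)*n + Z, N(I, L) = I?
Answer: 41270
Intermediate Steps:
W(o, n) = -9 + 5*n**2 (W(o, n) = (5*n)*n - 9 = 5*n**2 - 9 = -9 + 5*n**2)
M(p, f) = -4*f (M(p, f) = -2*(f + f) = -4*f)
40586 - M(78, W(-10, 6)) = 40586 - (-4)*(-9 + 5*6**2) = 40586 - (-4)*(-9 + 5*36) = 40586 - (-4)*(-9 + 180) = 40586 - (-4)*171 = 40586 - 1*(-684) = 40586 + 684 = 41270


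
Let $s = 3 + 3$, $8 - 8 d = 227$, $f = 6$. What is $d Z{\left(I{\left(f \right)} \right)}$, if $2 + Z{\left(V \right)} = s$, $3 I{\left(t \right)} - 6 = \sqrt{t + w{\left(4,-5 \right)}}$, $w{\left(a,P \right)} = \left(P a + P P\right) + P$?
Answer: $- \frac{219}{2} \approx -109.5$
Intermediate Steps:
$w{\left(a,P \right)} = P + P^{2} + P a$ ($w{\left(a,P \right)} = \left(P a + P^{2}\right) + P = \left(P^{2} + P a\right) + P = P + P^{2} + P a$)
$d = - \frac{219}{8}$ ($d = 1 - \frac{227}{8} = - \frac{219}{8} \approx -27.375$)
$I{\left(t \right)} = 2 + \frac{\sqrt{t}}{3}$ ($I{\left(t \right)} = 2 + \frac{\sqrt{t - 5 \left(1 - 5 + 4\right)}}{3} = 2 + \frac{\sqrt{t - 0}}{3} = 2 + \frac{\sqrt{t + 0}}{3} = 2 + \frac{\sqrt{t}}{3}$)
$s = 6$
$Z{\left(V \right)} = 4$ ($Z{\left(V \right)} = -2 + 6 = 4$)
$d Z{\left(I{\left(f \right)} \right)} = \left(- \frac{219}{8}\right) 4 = - \frac{219}{2}$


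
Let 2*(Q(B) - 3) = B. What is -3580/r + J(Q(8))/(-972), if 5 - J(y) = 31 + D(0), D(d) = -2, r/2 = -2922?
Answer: 25139/39447 ≈ 0.63729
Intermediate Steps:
r = -5844 (r = 2*(-2922) = -5844)
Q(B) = 3 + B/2
J(y) = -24 (J(y) = 5 - (31 - 2) = 5 - 1*29 = 5 - 29 = -24)
-3580/r + J(Q(8))/(-972) = -3580/(-5844) - 24/(-972) = -3580*(-1/5844) - 24*(-1/972) = 895/1461 + 2/81 = 25139/39447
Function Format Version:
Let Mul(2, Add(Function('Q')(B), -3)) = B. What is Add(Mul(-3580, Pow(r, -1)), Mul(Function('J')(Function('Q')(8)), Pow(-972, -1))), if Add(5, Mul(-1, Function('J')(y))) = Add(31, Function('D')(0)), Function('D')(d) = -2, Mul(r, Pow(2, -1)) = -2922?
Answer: Rational(25139, 39447) ≈ 0.63729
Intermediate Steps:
r = -5844 (r = Mul(2, -2922) = -5844)
Function('Q')(B) = Add(3, Mul(Rational(1, 2), B))
Function('J')(y) = -24 (Function('J')(y) = Add(5, Mul(-1, Add(31, -2))) = Add(5, Mul(-1, 29)) = Add(5, -29) = -24)
Add(Mul(-3580, Pow(r, -1)), Mul(Function('J')(Function('Q')(8)), Pow(-972, -1))) = Add(Mul(-3580, Pow(-5844, -1)), Mul(-24, Pow(-972, -1))) = Add(Mul(-3580, Rational(-1, 5844)), Mul(-24, Rational(-1, 972))) = Add(Rational(895, 1461), Rational(2, 81)) = Rational(25139, 39447)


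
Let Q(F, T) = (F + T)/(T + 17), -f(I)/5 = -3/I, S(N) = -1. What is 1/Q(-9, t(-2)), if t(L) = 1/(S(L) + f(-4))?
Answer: -319/175 ≈ -1.8229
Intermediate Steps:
f(I) = 15/I (f(I) = -(-15)/I = 15/I)
t(L) = -4/19 (t(L) = 1/(-1 + 15/(-4)) = 1/(-1 + 15*(-¼)) = 1/(-1 - 15/4) = 1/(-19/4) = -4/19)
Q(F, T) = (F + T)/(17 + T)
1/Q(-9, t(-2)) = 1/((-9 - 4/19)/(17 - 4/19)) = 1/(-175/19/(319/19)) = 1/((19/319)*(-175/19)) = 1/(-175/319) = -319/175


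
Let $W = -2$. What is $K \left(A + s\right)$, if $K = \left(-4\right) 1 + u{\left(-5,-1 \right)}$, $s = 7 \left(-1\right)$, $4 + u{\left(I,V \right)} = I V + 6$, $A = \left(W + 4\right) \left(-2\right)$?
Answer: $-33$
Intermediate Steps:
$A = -4$ ($A = \left(-2 + 4\right) \left(-2\right) = 2 \left(-2\right) = -4$)
$u{\left(I,V \right)} = 2 + I V$ ($u{\left(I,V \right)} = -4 + \left(I V + 6\right) = -4 + \left(6 + I V\right) = 2 + I V$)
$s = -7$
$K = 3$ ($K = \left(-4\right) 1 + \left(2 - -5\right) = -4 + \left(2 + 5\right) = -4 + 7 = 3$)
$K \left(A + s\right) = 3 \left(-4 - 7\right) = 3 \left(-11\right) = -33$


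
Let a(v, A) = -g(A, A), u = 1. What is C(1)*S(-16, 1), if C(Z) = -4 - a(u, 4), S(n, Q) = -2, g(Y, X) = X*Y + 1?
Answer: -26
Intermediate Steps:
g(Y, X) = 1 + X*Y
a(v, A) = -1 - A² (a(v, A) = -(1 + A*A) = -(1 + A²) = -1 - A²)
C(Z) = 13 (C(Z) = -4 - (-1 - 1*4²) = -4 - (-1 - 1*16) = -4 - (-1 - 16) = -4 - 1*(-17) = -4 + 17 = 13)
C(1)*S(-16, 1) = 13*(-2) = -26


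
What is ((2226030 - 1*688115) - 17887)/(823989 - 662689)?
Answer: 380007/40325 ≈ 9.4236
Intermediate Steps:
((2226030 - 1*688115) - 17887)/(823989 - 662689) = ((2226030 - 688115) - 17887)/161300 = (1537915 - 17887)*(1/161300) = 1520028*(1/161300) = 380007/40325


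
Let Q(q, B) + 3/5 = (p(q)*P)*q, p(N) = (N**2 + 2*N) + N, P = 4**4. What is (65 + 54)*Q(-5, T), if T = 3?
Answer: -7616357/5 ≈ -1.5233e+6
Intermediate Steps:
P = 256
p(N) = N**2 + 3*N
Q(q, B) = -3/5 + 256*q**2*(3 + q) (Q(q, B) = -3/5 + ((q*(3 + q))*256)*q = -3/5 + (256*q*(3 + q))*q = -3/5 + 256*q**2*(3 + q))
(65 + 54)*Q(-5, T) = (65 + 54)*(-3/5 + 256*(-5)**2*(3 - 5)) = 119*(-3/5 + 256*25*(-2)) = 119*(-3/5 - 12800) = 119*(-64003/5) = -7616357/5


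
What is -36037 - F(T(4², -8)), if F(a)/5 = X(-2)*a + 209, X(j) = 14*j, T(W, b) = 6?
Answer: -36242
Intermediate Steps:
F(a) = 1045 - 140*a (F(a) = 5*((14*(-2))*a + 209) = 5*(-28*a + 209) = 5*(209 - 28*a) = 1045 - 140*a)
-36037 - F(T(4², -8)) = -36037 - (1045 - 140*6) = -36037 - (1045 - 840) = -36037 - 1*205 = -36037 - 205 = -36242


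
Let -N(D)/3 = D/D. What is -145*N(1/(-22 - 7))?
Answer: 435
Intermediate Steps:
N(D) = -3 (N(D) = -3*D/D = -3*1 = -3)
-145*N(1/(-22 - 7)) = -145*(-3) = 435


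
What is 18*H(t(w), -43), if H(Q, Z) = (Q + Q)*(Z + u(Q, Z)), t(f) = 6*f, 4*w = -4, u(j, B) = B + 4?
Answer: 17712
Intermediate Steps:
u(j, B) = 4 + B
w = -1 (w = (1/4)*(-4) = -1)
H(Q, Z) = 2*Q*(4 + 2*Z) (H(Q, Z) = (Q + Q)*(Z + (4 + Z)) = (2*Q)*(4 + 2*Z) = 2*Q*(4 + 2*Z))
18*H(t(w), -43) = 18*(4*(6*(-1))*(2 - 43)) = 18*(4*(-6)*(-41)) = 18*984 = 17712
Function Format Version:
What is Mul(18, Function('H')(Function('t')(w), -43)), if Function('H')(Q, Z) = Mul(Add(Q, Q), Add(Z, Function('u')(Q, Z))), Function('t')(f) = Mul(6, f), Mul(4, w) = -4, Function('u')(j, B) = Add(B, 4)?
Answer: 17712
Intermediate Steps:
Function('u')(j, B) = Add(4, B)
w = -1 (w = Mul(Rational(1, 4), -4) = -1)
Function('H')(Q, Z) = Mul(2, Q, Add(4, Mul(2, Z))) (Function('H')(Q, Z) = Mul(Add(Q, Q), Add(Z, Add(4, Z))) = Mul(Mul(2, Q), Add(4, Mul(2, Z))) = Mul(2, Q, Add(4, Mul(2, Z))))
Mul(18, Function('H')(Function('t')(w), -43)) = Mul(18, Mul(4, Mul(6, -1), Add(2, -43))) = Mul(18, Mul(4, -6, -41)) = Mul(18, 984) = 17712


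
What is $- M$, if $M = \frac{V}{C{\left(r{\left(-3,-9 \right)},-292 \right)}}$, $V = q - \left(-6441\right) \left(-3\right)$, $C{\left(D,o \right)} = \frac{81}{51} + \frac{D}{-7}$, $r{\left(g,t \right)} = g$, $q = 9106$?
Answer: $\frac{1215823}{240} \approx 5065.9$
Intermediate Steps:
$C{\left(D,o \right)} = \frac{27}{17} - \frac{D}{7}$ ($C{\left(D,o \right)} = 81 \cdot \frac{1}{51} + D \left(- \frac{1}{7}\right) = \frac{27}{17} - \frac{D}{7}$)
$V = -10217$ ($V = 9106 - \left(-6441\right) \left(-3\right) = 9106 - 19323 = -10217$)
$M = - \frac{1215823}{240}$ ($M = - \frac{10217}{\frac{27}{17} - - \frac{3}{7}} = - \frac{10217}{\frac{27}{17} + \frac{3}{7}} = - \frac{10217}{\frac{240}{119}} = \left(-10217\right) \frac{119}{240} = - \frac{1215823}{240} \approx -5065.9$)
$- M = \left(-1\right) \left(- \frac{1215823}{240}\right) = \frac{1215823}{240}$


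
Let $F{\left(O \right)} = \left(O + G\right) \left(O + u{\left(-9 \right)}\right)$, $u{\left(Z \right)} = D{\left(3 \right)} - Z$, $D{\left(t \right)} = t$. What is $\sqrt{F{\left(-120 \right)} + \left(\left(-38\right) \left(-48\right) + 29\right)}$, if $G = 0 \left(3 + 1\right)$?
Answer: $\sqrt{14813} \approx 121.71$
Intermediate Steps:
$G = 0$ ($G = 0 \cdot 4 = 0$)
$u{\left(Z \right)} = 3 - Z$
$F{\left(O \right)} = O \left(12 + O\right)$ ($F{\left(O \right)} = \left(O + 0\right) \left(O + \left(3 - -9\right)\right) = O \left(O + \left(3 + 9\right)\right) = O \left(O + 12\right) = O \left(12 + O\right)$)
$\sqrt{F{\left(-120 \right)} + \left(\left(-38\right) \left(-48\right) + 29\right)} = \sqrt{- 120 \left(12 - 120\right) + \left(\left(-38\right) \left(-48\right) + 29\right)} = \sqrt{\left(-120\right) \left(-108\right) + \left(1824 + 29\right)} = \sqrt{12960 + 1853} = \sqrt{14813}$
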